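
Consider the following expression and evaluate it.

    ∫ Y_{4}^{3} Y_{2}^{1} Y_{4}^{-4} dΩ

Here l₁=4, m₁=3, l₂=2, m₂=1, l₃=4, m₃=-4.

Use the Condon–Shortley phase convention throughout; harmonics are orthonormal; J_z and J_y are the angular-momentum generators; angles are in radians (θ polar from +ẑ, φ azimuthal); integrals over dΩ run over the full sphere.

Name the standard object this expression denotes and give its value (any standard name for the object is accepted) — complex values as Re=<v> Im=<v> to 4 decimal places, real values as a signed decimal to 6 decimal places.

This is a Gaunt coefficient — the integral of a triple product of spherical harmonics over the sphere.
Checks pass: Σm=0; 10 even; l₃=4∈[2,6].
(2·4+1)(2·2+1)(2·4+1) = 405
Δ: 2! 6! 2! / 11! → 1/13860
sum: t=0:+1/192 t=1:−1/36 t=2:+1/192 = -5/288
3j²(4 2 4; 0 0 0) = Δ·Π!·Σ² = 20/693  (sign -1)
sum: t=1:−1/1440 = -1/1440
3j²(4 2 4; 3 1 -4) = Δ·Π!·Σ² = 7/165  (sign -1)
combine: 4πI² = 405·20/693·7/165 = 60/121
take √, sign +1: I = 0.19864517

Gaunt coefficient, +0.198645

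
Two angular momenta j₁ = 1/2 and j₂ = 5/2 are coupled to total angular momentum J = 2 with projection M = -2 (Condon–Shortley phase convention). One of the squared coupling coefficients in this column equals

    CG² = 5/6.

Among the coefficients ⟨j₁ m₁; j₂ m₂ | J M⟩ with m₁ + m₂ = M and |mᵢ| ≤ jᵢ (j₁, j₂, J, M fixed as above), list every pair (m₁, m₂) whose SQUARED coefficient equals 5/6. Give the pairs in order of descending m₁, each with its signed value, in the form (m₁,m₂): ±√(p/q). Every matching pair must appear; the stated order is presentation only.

Admissible pairs with m₁+m₂ = M = -2: (-1/2,-3/2), (1/2,-5/2)
  (m₁,m₂)=(1/2,-5/2): CG² = 5/6, CG = +√(5/6)   ← matches the target
  (m₁,m₂)=(-1/2,-3/2): CG² = 1/6, CG = −√(1/6)
Pairs with CG² = 5/6: (1/2,-5/2): +√(5/6)

(1/2,-5/2): +√(5/6)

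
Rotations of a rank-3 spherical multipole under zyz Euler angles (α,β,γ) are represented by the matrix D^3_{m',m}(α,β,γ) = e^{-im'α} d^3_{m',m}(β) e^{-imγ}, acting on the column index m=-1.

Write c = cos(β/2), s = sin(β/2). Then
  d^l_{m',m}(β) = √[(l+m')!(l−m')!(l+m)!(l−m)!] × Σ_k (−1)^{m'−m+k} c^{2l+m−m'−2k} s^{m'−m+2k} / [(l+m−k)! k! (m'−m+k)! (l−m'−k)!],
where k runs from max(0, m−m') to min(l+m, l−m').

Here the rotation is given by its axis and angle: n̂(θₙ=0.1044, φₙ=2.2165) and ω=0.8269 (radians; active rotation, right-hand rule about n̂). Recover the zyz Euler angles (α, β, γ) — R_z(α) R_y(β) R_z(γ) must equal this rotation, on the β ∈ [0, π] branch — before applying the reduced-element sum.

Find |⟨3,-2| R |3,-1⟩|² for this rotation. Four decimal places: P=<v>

P=0.0173

Axis–angle → zyz. n̂ = (sinθₙcosφₙ, sinθₙsinφₙ, cosθₙ) = (-0.062710, +0.083230, +0.994555), ω = 0.8269.
R = I cosω + sinω [n̂]ₓ + (1−cosω) n̂n̂ᵀ gives
  R = [+0.678430, -0.733514, +0.041109; +0.730144, +0.679397, +0.072868; -0.081379, -0.019420, +0.996494]
β = atan2(√(R₁₃²+R₂₃²), R₃₃) = 0.083762; α = atan2(R₂₃, R₁₃) mod 2π = 1.057149; γ = atan2(R₃₂, −R₃₁) mod 2π = 6.048927
Split into d^3_{-2,-1}(β=0.0838) × two z-phases.
With c≡cos(β/2)=0.999123 and s≡sin(β/2)=0.041869, N=[1·120·2·24]^{1/2}=75.894664
k∈{1,2} keeps every argument non-negative
  k=1: (−1)^0·75.8947/(24)·0.9991^5·0.0419^1 = +0.131821
  k=2: (−1)^1·75.8947/(12)·0.9991^3·0.0419^3 = -0.000463
d^3_{-2,-1}(0.0838) = +0.131821 -0.000463 = +0.131358
|D^3_{-2,-1}|² = |d^3_{-2,-1}(β)|² = (+0.131358)² = 0.017255 (the z-rotation phases have unit modulus)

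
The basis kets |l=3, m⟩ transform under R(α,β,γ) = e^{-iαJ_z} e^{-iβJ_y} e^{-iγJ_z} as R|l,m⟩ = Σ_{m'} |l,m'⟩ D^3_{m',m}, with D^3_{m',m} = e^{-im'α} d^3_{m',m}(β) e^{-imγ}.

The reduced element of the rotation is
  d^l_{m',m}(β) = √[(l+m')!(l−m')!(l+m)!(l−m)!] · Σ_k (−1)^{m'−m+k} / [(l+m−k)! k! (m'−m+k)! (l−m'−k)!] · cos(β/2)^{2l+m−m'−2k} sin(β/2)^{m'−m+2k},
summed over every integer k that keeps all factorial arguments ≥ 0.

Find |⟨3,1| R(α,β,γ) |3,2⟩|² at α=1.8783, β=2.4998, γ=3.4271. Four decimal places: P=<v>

P=0.0257

D^3_{1,2}(1.8783,2.4998,3.4271) = e^{-i·1·1.8783}·d^3_{1,2}(2.4998)·e^{-i·2·3.4271}. Compute d first:
c=cos(2.499800/2)=0.315417, s=sin(2.499800/2)=0.948953; N=√[24·2·120·1]=75.894664
The bounds max(0,m−m')=1 and min(l+m,l−m')=2 give 2 terms
  k=1: (−1)^0·75.8947/(24)·0.3154^5·0.9490^1 = +0.009369
  k=2: (−1)^1·75.8947/(12)·0.3154^3·0.9490^3 = -0.169598
d^3_{1,2}(2.4998) = +0.009369 -0.169598 = -0.160229
|D^3_{1,2}|² = |d^3_{1,2}(β)|² = (-0.160229)² = 0.025673 (the z-rotation phases have unit modulus)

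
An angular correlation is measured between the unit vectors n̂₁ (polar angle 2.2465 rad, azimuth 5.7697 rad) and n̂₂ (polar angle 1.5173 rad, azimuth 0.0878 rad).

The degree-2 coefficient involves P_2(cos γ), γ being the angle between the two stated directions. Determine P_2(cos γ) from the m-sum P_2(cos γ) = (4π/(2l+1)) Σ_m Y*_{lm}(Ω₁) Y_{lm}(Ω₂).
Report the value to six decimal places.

Expand P_2 via completeness: Σ_{m} conj(Y_{2,m}) at Ω₁ times Y_{2,m} at Ω₂ —
  term(m=-2) = 0.03261 - 0.08451j   from Y*(Ω₁)=0.12168 - 0.20124j, Y(Ω₂)=0.37925 - 0.06729j
  term(m=-1) = -0.01282 + 0.00880j   from Y*(Ω₁)=-0.32839 + 0.18520j, Y(Ω₂)=0.04109 - 0.00362j
  term(m=+0) = -0.01712 + 0.00000j   from Y*(Ω₁)=0.05474 + 0.00000j, Y(Ω₂)=-0.31269 + 0.00000j
  term(m=+1) = -0.01282 - 0.00880j   from Y*(Ω₁)=0.32839 + 0.18520j, Y(Ω₂)=-0.04109 - 0.00362j
  term(m=+2) = 0.03261 + 0.08451j   from Y*(Ω₁)=0.12168 + 0.20124j, Y(Ω₂)=0.37925 + 0.06729j
Accumulated sum 0.02245 + 0.00000j; after 4π/(2l+1) scaling, 0.05642 + 0.00000j ⇒ P_2 = 0.056416

0.056416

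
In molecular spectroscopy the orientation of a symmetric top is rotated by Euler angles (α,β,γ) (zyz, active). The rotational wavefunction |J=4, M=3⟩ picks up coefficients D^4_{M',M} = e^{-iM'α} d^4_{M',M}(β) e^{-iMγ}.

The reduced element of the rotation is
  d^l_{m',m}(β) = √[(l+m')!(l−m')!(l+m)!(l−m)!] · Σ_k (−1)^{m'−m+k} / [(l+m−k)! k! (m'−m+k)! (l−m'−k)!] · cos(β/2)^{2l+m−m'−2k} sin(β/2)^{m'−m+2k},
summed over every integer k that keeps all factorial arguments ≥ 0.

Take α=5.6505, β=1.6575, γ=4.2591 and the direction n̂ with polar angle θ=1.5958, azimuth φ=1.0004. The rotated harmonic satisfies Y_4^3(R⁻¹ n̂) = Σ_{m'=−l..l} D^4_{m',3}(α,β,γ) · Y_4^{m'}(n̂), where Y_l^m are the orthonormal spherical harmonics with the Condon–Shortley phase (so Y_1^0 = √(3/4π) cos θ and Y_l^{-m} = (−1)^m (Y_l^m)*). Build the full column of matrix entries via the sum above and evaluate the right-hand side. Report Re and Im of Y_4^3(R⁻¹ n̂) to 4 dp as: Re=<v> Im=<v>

Need the full column D^4_{m',3} for m'=−4..4 at α=5.6505, β=1.6575, γ=4.2591.
cos(β/2)=0.675798, sin(β/2)=0.737087
d^4_{-4,3}: single k=7 term ⇒ +0.225940;  D = -0.208112-0.087969i
d^4_{-3,3}: k∈[6..7] ⇒ +0.512678 -0.087127 = +0.425551;  D = -0.218130-0.365395i
d^4_{-2,3}: k∈[5..6] ⇒ +0.753754 -0.298891 = +0.454863;  D = +0.042919-0.452834i
d^4_{-1,3}: k∈[4..5] ⇒ +0.814444 -0.581322 = +0.233122;  D = +0.154972-0.174154i
d^4_{0,3}: k∈[3..4] ⇒ +0.667889 -0.794527 = -0.126638;  D = -0.123831+0.026514i
d^4_{1,3}: k∈[2..3] ⇒ +0.410779 -0.814444 = -0.403665;  D = -0.368293-0.165246i
d^4_{2,3}: k∈[1..2] ⇒ +0.177541 -0.633615 = -0.456073;  D = -0.225170-0.396613i
d^4_{3,3}: k∈[0..1] ⇒ +0.043504 -0.362273 = -0.318768;  D = +0.036999-0.316614i
d^4_{4,3}: single k=0 term ⇒ -0.134209;  D = +0.091385-0.098289i
Y_4^{m'}(θ=1.5958,φ=1.0004) and Σ D·Y over m':
  (-0.2081-0.0880i)·(-0.2884+0.3350i)  (-0.2181-0.3654i)·(+0.0310+0.0044i)  (+0.0429-0.4528i)·(+0.1388+0.3026i)  (+0.1550-0.1742i)·(+0.0191-0.0298i)  (-0.1238+0.0265i)·(+0.3154+0.0000i)  (-0.3683-0.1652i)·(-0.0191-0.0298i)  (-0.2252-0.3966i)·(+0.1388-0.3026i)  (+0.0370-0.3166i)·(-0.0310+0.0044i)  (+0.0914-0.0983i)·(-0.2884-0.3350i)
Y_4^3(R⁻¹ n̂) = -0.022154-0.071116i

Re=-0.0222 Im=-0.0711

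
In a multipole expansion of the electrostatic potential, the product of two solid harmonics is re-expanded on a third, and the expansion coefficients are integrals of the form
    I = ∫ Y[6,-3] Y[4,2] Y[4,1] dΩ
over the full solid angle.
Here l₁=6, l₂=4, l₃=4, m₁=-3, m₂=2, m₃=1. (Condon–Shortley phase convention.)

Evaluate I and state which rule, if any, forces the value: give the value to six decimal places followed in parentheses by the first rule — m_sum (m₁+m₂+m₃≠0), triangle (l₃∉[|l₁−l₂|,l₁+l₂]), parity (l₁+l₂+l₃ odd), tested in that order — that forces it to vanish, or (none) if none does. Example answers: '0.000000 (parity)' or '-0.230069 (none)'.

Checks pass: Σm=0; 14 even; l₃=4∈[2,10].
(2·6+1)(2·4+1)(2·4+1) = 1053
Δ: 6! 6! 2! / 15! → 1/1261260
sum: t=2:+1/4608 t=3:−1/1296 t=4:+1/4608 = -7/20736
3j²(6 4 4; 0 0 0) = Δ·Π!·Σ² = 20/1287  (sign -1)
sum: t=4:+1/11520 t=5:−1/5760 t=6:+1/51840 = -7/103680
3j²(6 4 4; -3 2 1) = Δ·Π!·Σ² = 7/858  (sign +1)
combine: 4πI² = 1053·20/1287·7/858 = 210/1573
take √, sign -1: I = -0.10307192
No selection rule forces the value: the integral is nonzero (none).

-0.103072 (none)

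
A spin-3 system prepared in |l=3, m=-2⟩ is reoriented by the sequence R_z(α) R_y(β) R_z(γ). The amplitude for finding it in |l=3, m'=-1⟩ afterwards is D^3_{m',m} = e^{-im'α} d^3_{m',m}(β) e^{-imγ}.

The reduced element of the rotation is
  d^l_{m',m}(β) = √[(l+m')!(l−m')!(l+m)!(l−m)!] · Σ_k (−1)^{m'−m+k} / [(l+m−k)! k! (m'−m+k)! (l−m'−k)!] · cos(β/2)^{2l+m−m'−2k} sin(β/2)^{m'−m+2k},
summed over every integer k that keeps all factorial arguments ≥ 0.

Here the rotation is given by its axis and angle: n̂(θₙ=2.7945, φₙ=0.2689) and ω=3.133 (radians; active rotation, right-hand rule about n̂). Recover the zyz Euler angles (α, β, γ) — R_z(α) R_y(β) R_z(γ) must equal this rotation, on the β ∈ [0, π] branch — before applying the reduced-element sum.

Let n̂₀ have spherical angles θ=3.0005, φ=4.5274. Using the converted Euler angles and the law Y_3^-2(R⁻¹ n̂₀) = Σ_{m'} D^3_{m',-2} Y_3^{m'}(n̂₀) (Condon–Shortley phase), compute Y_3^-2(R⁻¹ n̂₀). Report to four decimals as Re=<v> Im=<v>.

Re=-0.2213 Im=0.2759

Axis–angle → zyz. n̂ = (sinθₙcosφₙ, sinθₙsinφₙ, cosθₙ) = (+0.327941, +0.090372, -0.940366), ω = 3.1330.
R = I cosω + sinω [n̂]ₓ + (1−cosω) n̂n̂ᵀ gives
  R = [-0.784876, +0.067352, -0.615981; +0.051192, -0.983629, -0.172780; -0.617534, -0.167145, +0.768579]
β = atan2(√(R₁₃²+R₂₃²), R₃₃) = 0.694179; α = atan2(R₂₃, R₁₃) mod 2π = 3.415061; γ = atan2(R₃₂, −R₃₁) mod 2π = 6.018854
Need the full column D^3_{m',-2} for m'=−3..3 at α=3.4151, β=0.6942, γ=6.0189.
cos(β/2)=0.940367, sin(β/2)=0.340162
d^3_{-3,-2}: single k=1 term ⇒ +0.612700;  D = -0.586810-0.176227i
d^3_{-2,-2}: k∈[0..1] ⇒ +0.691487 -0.452409 = +0.239078;  D = +0.239038+0.004369i
d^3_{-1,-2}: k∈[0..1] ⇒ -0.790993 +0.207005 = -0.583988;  D = +0.565075-0.147418i
d^3_{0,-2}: k∈[0..1] ⇒ +0.495589 -0.064848 = +0.430741;  D = +0.371937-0.217256i
d^3_{1,-2}: k∈[0..1] ⇒ -0.207005 +0.013543 = -0.193461;  D = +0.134490-0.139067i
d^3_{2,-2}: k∈[0..1] ⇒ +0.059198 -0.001549 = +0.057649;  D = +0.027395-0.050724i
d^3_{3,-2}: single k=0 term ⇒ -0.010491;  D = +0.002307-0.010234i
Y_3^{m'}(θ=3.0005,φ=4.5274) and Σ D·Y over m':
  (-0.5868-0.1762i)·(+0.0006-0.0010i)  (+0.2390+0.0044i)·(+0.0187+0.0072i)  (+0.5651-0.1474i)·(-0.0326+0.1743i)  (+0.3719-0.2173i)·(-0.7024+0.0000i)  (+0.1345-0.1391i)·(+0.0326+0.1743i)  (+0.0274-0.0507i)·(+0.0187-0.0072i)  (+0.0023-0.0102i)·(-0.0006-0.0010i)
Y_3^-2(R⁻¹ n̂) = -0.221338+0.275929i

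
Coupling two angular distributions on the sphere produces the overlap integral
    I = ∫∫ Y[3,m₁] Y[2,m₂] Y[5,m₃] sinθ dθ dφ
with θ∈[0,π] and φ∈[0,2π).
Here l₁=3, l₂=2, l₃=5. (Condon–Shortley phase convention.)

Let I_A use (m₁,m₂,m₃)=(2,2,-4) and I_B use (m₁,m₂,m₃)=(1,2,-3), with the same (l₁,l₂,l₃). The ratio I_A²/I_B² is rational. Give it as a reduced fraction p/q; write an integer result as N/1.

Shared (l₁,l₂,l₃)=(3,2,5): N and (l;000)² cancel in I_A²/I_B².
A: Δ = 0!·6!·4!/11! = 1/2310; Racah Σ t=0..0: t=0:+1/2880 = 1/2880; ⇒ 3j(3 2 5; 2 2 -4)² = 3/55, sgn -1
B: Δ = 0!·6!·4!/11! = 1/2310; Racah Σ t=0..0: t=0:+1/1152 = 1/1152; ⇒ 3j(3 2 5; 1 2 -3)² = 1/33, sgn +1
I_A²/I_B² = (3/55)/(1/33) = 9/5

9/5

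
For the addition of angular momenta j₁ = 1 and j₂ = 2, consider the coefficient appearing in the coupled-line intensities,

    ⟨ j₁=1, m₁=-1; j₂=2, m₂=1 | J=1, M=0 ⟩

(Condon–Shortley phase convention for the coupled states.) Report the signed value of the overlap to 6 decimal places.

+0.547723

√[3·2!0!2!/5! · 0!2!3!1!1!1!] = √(6/5)
  +(−1)^2/∏(2,0,0,1,0,1)! = 1/2  (running 1/2)
⟨..|..⟩ = √(6/5)·(1/2) = +0.547723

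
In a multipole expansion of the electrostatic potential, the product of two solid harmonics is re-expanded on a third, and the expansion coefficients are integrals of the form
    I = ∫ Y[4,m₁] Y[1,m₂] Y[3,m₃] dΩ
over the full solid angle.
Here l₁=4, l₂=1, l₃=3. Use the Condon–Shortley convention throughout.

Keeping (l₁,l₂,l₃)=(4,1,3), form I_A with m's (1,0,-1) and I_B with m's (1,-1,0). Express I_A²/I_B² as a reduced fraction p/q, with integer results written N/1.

l's match ⇒ only the (l;m) 3-j factors differ between A and B.
A: triangle coeff Δ(4,1,3) = 1/252; Σ_t [1,1]: t=1:−1/48 = -1/48; (3j)²=5/84 [(4 1 3; 1 0 -1)], sign=-1
B: triangle coeff Δ(4,1,3) = 1/252; Σ_t [0,0]: t=0:+1/72 = 1/72; (3j)²=5/126 [(4 1 3; 1 -1 0)], sign=-1
I_A²/I_B² = (5/84)/(5/126) = 3/2

3/2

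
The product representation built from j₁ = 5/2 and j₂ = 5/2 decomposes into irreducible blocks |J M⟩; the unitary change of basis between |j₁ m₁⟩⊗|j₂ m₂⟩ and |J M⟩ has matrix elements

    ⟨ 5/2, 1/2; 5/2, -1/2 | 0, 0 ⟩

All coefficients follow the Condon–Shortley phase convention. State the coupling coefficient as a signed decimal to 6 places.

√[1·5!0!0!/6! · 3!2!2!3!0!0!] = √(24)
  +(−1)^2/∏(2,3,0,0,0,0)! = 1/12  (running 1/12)
⟨..|..⟩ = √(24)·(1/12) = +0.408248

+0.408248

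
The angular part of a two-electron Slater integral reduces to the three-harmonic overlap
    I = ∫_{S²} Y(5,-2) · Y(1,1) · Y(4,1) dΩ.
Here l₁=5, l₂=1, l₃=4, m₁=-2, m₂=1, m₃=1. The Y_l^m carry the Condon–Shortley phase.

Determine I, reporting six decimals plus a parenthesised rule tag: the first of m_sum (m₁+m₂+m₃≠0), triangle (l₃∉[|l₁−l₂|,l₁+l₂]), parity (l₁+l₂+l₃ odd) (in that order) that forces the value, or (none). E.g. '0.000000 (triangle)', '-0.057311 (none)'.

Rules hold: Σm=0, L=10 even, 4≤4≤6.
N = 11·3·9 = 297
Δ = 2!·8!·0!/11! = 1/495
Racah Σ t=1..1: t=1:−1/576 = -1/576
⇒ 3j(5 1 4; 0 0 0)² = 5/99, sgn -1
Racah Σ t=2..2: t=2:+1/1440 = 1/1440
⇒ 3j(5 1 4; -2 1 1)² = 7/165, sgn -1
4πI² = N·(3j₀)²·(3jₘ)² = 7/11
I = +1·√(0.636364/4π) = 0.22503380
No selection rule forces the value: the integral is nonzero (none).

0.225034 (none)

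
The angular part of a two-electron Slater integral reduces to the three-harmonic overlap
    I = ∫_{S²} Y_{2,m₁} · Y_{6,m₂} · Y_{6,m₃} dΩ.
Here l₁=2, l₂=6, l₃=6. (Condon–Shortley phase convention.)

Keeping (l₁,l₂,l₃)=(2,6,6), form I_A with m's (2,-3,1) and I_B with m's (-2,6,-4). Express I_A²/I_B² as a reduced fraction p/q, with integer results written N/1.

l's match ⇒ only the (l;m) 3-j factors differ between A and B.
A: triangle coeff Δ(2,6,6) = 1/90090; Σ_t [0,0]: t=0:+1/120960 = 1/120960; (3j)²=24/1001 [(2 6 6; 2 -3 1)], sign=-1
B: triangle coeff Δ(2,6,6) = 1/90090; Σ_t [2,2]: t=2:+1/14515200 = 1/14515200; (3j)²=2/455 [(2 6 6; -2 6 -4)], sign=+1
I_A²/I_B² = (24/1001)/(2/455) = 60/11

60/11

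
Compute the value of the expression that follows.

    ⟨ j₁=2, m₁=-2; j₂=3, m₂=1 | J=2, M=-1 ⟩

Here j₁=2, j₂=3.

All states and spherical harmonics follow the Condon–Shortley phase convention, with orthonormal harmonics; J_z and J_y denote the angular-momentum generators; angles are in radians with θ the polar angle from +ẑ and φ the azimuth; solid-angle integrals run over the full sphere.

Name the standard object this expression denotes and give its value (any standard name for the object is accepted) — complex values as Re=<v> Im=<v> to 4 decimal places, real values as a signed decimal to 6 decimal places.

Clebsch–Gordan coefficient, −√(3/14) ≈ -0.462910

This is a Clebsch–Gordan (vector-coupling) coefficient.
j₁+j₂−J=3  J+j₁−j₂=1  J−j₁+j₂=3  j₁+j₂+J+1=8
(j₁±m₁, j₂±m₂, J±M) = (0,4,4,2,1,3)
P² = 216/7
sum k=3..3:
  [3] −1/12 = -1/12
S = -1/12
C² = P²·S² = 3/14 ; C = -0.462910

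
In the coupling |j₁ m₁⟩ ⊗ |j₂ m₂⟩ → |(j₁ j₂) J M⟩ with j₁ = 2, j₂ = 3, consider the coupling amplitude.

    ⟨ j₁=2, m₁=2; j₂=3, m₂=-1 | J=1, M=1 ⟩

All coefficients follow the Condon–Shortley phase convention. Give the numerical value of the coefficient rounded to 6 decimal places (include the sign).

+0.169031  (= +√(1/35))

triangle: 4!*0!*2!/7! = 48/5040
(j±m)!: 4!*0!*2!*4!*2!*0! = 2304
prefactor² = (2J+1)*Δ*N² = 2304/35
  k=0: +1/(0!*4!*0!*2!*0!*0!) = 1/48
Σ = 1/48  ⇒  CG² = 2304/35*(1/48)² = 1/35
CG = +√(1/35) = +0.169031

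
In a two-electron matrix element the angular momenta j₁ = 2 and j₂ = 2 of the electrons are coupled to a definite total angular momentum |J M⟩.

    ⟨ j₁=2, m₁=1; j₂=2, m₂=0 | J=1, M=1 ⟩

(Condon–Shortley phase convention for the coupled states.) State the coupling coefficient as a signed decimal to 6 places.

√[3·3!1!1!/6! · 3!1!2!2!2!0!] = √(6/5)
  +(−1)^1/∏(1,2,0,1,1,0)! = -1/2  (running -1/2)
⟨..|..⟩ = √(6/5)·(-1/2) = -0.547723

-0.547723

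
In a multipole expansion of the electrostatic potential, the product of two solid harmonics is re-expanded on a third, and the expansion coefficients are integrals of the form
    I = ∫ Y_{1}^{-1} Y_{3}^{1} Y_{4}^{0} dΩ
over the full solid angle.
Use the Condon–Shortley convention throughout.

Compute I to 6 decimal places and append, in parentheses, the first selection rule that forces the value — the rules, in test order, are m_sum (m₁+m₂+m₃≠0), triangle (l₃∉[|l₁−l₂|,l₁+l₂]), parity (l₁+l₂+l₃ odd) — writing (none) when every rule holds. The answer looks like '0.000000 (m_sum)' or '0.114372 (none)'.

Rules hold: Σm=0, L=8 even, 2≤4≤4.
N = 3·7·9 = 189
Δ = 0!·2!·6!/9! = 1/252
Racah Σ t=0..0: t=0:+1/36 = 1/36
⇒ 3j(1 3 4; 0 0 0)² = 4/63, sgn +1
Racah Σ t=0..0: t=0:+1/96 = 1/96
⇒ 3j(1 3 4; -1 1 0)² = 1/42, sgn +1
4πI² = N·(3j₀)²·(3jₘ)² = 2/7
I = +1·√(0.285714/4π) = 0.15078601
No selection rule forces the value: the integral is nonzero (none).

0.150786 (none)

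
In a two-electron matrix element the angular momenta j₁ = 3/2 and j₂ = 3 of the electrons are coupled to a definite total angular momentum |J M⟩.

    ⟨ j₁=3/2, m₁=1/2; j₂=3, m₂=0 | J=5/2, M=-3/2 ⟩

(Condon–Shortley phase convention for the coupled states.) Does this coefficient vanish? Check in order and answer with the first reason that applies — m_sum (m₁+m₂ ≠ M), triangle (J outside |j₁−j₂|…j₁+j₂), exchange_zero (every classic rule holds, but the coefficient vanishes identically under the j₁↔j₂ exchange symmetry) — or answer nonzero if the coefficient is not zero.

m-sum: m₁+m₂ = 1/2+0 = 1/2, M = -3/2  ✗ ⇒ coefficient is 0

m_sum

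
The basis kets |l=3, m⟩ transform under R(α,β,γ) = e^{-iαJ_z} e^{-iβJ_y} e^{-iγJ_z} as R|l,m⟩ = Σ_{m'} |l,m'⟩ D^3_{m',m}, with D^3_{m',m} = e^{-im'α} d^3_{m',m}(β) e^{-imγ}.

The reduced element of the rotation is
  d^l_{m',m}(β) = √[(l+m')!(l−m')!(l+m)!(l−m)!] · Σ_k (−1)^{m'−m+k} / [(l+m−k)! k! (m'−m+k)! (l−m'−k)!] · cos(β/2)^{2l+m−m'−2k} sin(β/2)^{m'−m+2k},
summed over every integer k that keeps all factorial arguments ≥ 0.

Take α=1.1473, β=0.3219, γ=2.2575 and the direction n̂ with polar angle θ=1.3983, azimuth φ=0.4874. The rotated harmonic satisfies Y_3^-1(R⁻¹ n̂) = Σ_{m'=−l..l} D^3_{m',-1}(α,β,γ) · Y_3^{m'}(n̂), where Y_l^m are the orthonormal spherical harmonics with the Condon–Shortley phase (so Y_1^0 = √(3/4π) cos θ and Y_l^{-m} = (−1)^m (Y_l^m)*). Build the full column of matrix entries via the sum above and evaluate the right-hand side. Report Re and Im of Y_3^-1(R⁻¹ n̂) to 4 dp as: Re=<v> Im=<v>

Re=0.0475 Im=-0.0077

Need the full column D^3_{m',-1} for m'=−3..3 at α=1.1473, β=0.3219, γ=2.2575.
cos(β/2)=0.987075, sin(β/2)=0.160256
d^3_{-3,-1}: single k=2 term ⇒ +0.094423;  D = +0.078784-0.052044i
d^3_{-2,-1}: k∈[1..2] ⇒ +0.474861 -0.025034 = +0.449827;  D = -0.071794-0.444061i
d^3_{-1,-1}: k∈[0..2] ⇒ +0.924916 -0.195038 +0.003856 = +0.733733;  D = -0.708464-0.190902i
d^3_{0,-1}: k∈[0..2] ⇒ -0.520184 +0.041134 -0.000361 = -0.479411;  D = +0.303942-0.370747i
d^3_{1,-1}: k∈[0..2] ⇒ +0.146279 -0.005141 +0.000017 = +0.141155;  D = +0.062741+0.126445i
d^3_{2,-1}: k∈[0..1] ⇒ -0.025034 +0.000330 = -0.024704;  D = -0.024687+0.000916i
d^3_{3,-1}: single k=0 term ⇒ +0.002489;  D = +0.000938-0.002305i
Y_3^{m'}(θ=1.3983,φ=0.4874) and Σ D·Y over m':
  (+0.0788-0.0520i)·(+0.0432-0.3966i)  (-0.0718-0.4441i)·(+0.0956-0.1409i)  (-0.7085-0.1909i)·(-0.2399+0.1271i)  (+0.3039-0.3707i)·(-0.1827+0.0000i)  (+0.0627+0.1264i)·(+0.2399+0.1271i)  (-0.0247+0.0009i)·(+0.0956+0.1409i)  (+0.0009-0.0023i)·(-0.0432-0.3966i)
Y_3^-1(R⁻¹ n̂) = +0.047544-0.007712i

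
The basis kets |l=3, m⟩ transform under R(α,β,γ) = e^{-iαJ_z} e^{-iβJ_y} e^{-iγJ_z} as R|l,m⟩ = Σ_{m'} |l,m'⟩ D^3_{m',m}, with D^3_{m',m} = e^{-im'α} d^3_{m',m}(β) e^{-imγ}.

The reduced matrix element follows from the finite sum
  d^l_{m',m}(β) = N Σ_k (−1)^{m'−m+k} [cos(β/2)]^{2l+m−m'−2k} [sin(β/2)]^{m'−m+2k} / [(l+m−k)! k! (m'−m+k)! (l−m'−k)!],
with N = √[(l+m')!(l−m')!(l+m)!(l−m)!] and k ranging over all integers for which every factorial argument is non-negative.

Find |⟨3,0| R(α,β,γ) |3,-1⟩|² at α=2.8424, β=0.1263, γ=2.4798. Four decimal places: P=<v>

P=0.0457

D^3_{0,-1}(2.8424,0.1263,2.4798) = e^{-i·0·2.8424}·d^3_{0,-1}(0.1263)·e^{-i·-1·2.4798}. Compute d first:
Half-angle: c=0.998007, s=0.063108. N=√(6·6·2·24)=41.569219
Admissible k: 0..2 (factorial args all ≥0)
  k=0: (−1)^1·41.5692/(12)·0.9980^5·0.0631^1 = -0.216443
  k=1: (−1)^2·41.5692/(4)·0.9980^3·0.0631^3 = +0.002596
  k=2: (−1)^3·41.5692/(12)·0.9980^1·0.0631^5 = -0.000003
d^3_{0,-1}(0.1263) = -0.216443 +0.002596 -0.000003 = -0.213850
|D^3_{0,-1}|² = |d^3_{0,-1}(β)|² = (-0.213850)² = 0.045732 (the z-rotation phases have unit modulus)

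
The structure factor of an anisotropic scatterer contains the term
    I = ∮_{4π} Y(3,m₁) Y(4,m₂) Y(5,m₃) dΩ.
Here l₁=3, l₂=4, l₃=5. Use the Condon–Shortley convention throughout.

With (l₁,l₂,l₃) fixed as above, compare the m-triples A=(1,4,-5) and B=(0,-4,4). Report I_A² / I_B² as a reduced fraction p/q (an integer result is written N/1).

5/6

l's match ⇒ only the (l;m) 3-j factors differ between A and B.
A: triangle coeff Δ(3,4,5) = 1/180180; Σ_t [2,2]: t=2:+1/34560 = 1/34560; (3j)²=14/429 [(3 4 5; 1 4 -5)], sign=+1
B: triangle coeff Δ(3,4,5) = 1/180180; Σ_t [0,0]: t=0:+1/8640 = 1/8640; (3j)²=28/715 [(3 4 5; 0 -4 4)], sign=-1
I_A²/I_B² = (14/429)/(28/715) = 5/6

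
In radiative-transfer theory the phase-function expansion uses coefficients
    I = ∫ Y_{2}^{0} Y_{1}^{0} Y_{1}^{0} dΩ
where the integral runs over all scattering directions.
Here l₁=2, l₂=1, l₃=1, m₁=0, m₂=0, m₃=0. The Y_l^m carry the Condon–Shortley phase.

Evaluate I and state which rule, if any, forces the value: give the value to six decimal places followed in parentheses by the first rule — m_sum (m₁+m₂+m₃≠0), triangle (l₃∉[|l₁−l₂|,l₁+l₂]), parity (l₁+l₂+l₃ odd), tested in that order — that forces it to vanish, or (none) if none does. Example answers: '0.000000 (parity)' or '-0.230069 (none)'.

0.252313 (none)

m-sum 0 ✓  L=4 even ✓  1≤1≤3 ✓
Π(2lᵢ+1) = 5×3×3 = 45
triangle coeff Δ(2,1,1) = 1/30
Σ_t [1,1]: t=1:−1/1 = -1/1
(3j)²=2/15 [(2 1 1; 0 0 0)], sign=+1
(m-triple is (0,0,0) — same symbol as above.)
⇒ 4πI² = 4/5
I = (+1)√(4/5/(4π)) = 0.25231325
No selection rule forces the value: the integral is nonzero (none).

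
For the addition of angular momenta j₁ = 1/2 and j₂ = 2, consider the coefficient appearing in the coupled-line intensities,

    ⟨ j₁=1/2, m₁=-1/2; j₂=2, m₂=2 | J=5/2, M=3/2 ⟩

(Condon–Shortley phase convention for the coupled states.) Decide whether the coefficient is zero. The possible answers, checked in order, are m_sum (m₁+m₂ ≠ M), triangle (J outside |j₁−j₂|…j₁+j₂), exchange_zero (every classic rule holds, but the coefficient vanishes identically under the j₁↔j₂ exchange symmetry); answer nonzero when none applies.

m-sum: m₁+m₂ = -1/2+2 = 3/2, M = 3/2  ✓
triangle: |j₁−j₂| = 3/2 ≤ J = 5/2 ≤ j₁+j₂ = 5/2  ✓
exchange: j₁≠j₂ or m₁≠m₂ — the exchange symmetry imposes no constraint here
value check: CG = +√(1/5) = +0.447214 ≠ 0

nonzero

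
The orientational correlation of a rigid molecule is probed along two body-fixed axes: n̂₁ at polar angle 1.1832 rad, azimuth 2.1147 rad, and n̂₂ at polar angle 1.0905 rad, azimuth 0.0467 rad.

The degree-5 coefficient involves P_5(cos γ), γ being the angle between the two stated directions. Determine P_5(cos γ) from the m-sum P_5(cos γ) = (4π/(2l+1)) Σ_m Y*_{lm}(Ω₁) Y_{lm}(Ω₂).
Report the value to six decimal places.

Term-by-term m-sum for l=5 (normalisation 4π/11 = 1.142397):
  m=-5: (-0.12933 - 0.28799j) × (0.24772 - 0.05892j) = -0.04901 - 0.06372j  (running Σ = -0.04901 - 0.06372j)
  m=-4: (-0.23175 + 0.33527j) × (0.41221 - 0.07791j) = -0.06941 + 0.15626j  (running Σ = -0.11841 + 0.09253j)
  m=-3: (0.07829 + 0.00477j) × (0.22015 - 0.03105j) = 0.01738 - 0.00138j  (running Σ = -0.10103 + 0.09115j)
  m=-2: (0.14571 + 0.27786j) × (-0.22048 + 0.02065j) = -0.03786 - 0.05825j  (running Σ = -0.13889 + 0.03290j)
  m=-1: (0.08768 - 0.14499j) × (-0.29273 + 0.01368j) = -0.02368 + 0.04364j  (running Σ = -0.16258 + 0.07654j)
  m=0: (0.27785 + 0.00000j) × (0.15819 + 0.00000j) = 0.04395 + 0.00000j  (running Σ = -0.11863 + 0.07654j)
  m=1: (-0.08768 - 0.14499j) × (0.29273 + 0.01368j) = -0.02368 - 0.04364j  (running Σ = -0.14231 + 0.03290j)
  m=2: (0.14571 - 0.27786j) × (-0.22048 - 0.02065j) = -0.03786 + 0.05825j  (running Σ = -0.18017 + 0.09115j)
  m=3: (-0.07829 + 0.00477j) × (-0.22015 - 0.03105j) = 0.01738 + 0.00138j  (running Σ = -0.16279 + 0.09253j)
  m=4: (-0.23175 - 0.33527j) × (0.41221 + 0.07791j) = -0.06941 - 0.15626j  (running Σ = -0.23220 - 0.06372j)
  m=5: (0.12933 - 0.28799j) × (-0.24772 - 0.05892j) = -0.04901 + 0.06372j  (running Σ = -0.28120 + 0.00000j)
Accumulated sum -0.28120 + 0.00000j; after 4π/(2l+1) scaling, -0.32125 + 0.00000j ⇒ P_5 = -0.321247

-0.321247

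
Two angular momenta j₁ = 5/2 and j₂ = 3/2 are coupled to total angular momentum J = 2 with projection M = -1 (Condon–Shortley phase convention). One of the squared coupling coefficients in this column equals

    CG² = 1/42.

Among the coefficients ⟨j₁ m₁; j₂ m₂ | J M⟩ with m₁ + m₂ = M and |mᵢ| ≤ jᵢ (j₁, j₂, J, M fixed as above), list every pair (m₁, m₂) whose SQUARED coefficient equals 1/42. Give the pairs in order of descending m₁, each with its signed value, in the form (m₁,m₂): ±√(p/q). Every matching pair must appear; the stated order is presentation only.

(-3/2,1/2): +√(1/42)

Admissible pairs with m₁+m₂ = M = -1: (-5/2,3/2), (-3/2,1/2), (-1/2,-1/2), (1/2,-3/2)
  (m₁,m₂)=(1/2,-3/2): CG² = 9/28, CG = +√(9/28)
  (m₁,m₂)=(-1/2,-1/2): CG² = 25/84, CG = −√(25/84)
  (m₁,m₂)=(-3/2,1/2): CG² = 1/42, CG = +√(1/42)   ← matches the target
  (m₁,m₂)=(-5/2,3/2): CG² = 5/14, CG = +√(5/14)
Pairs with CG² = 1/42: (-3/2,1/2): +√(1/42)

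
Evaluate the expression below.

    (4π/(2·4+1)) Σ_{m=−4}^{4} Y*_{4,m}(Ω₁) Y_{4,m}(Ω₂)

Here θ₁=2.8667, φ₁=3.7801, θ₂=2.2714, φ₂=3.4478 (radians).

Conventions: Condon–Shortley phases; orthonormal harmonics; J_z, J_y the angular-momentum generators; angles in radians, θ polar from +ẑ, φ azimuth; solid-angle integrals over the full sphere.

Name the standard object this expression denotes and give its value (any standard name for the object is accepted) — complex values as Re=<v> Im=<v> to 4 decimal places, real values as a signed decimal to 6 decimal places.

Legendre polynomial (addition theorem), -0.180106

This sum is the spherical-harmonic addition theorem: it equals the Legendre polynomial P_l(cos γ) of the angle γ between the two directions.
Expand P_4 via completeness: Σ_{m} conj(Y_{4,m}) at Ω₁ times Y_{4,m} at Ω₂ —
  [-4]  conj(Y_{4,-4})(Ω₁) = -0.00200 + 0.00133j ; Y_{4,-4}(Ω₂) = 0.05125 - 0.14217j ; Δ = 0.00009 + 0.00035j
  [-3]  conj(Y_{4,-3})(Ω₁) = -0.00814 + 0.02268j ; Y_{4,-3}(Ω₂) = 0.21878 - 0.28650j ; Δ = 0.00472 + 0.00729j
  [-2]  conj(Y_{4,-2})(Ω₁) = 0.03914 + 0.12938j ; Y_{4,-2}(Ω₂) = 0.30541 - 0.21456j ; Δ = 0.03972 + 0.03112j
  [-1]  conj(Y_{4,-1})(Ω₁) = 0.34579 + 0.25666j ; Y_{4,-1}(Ω₂) = -0.02017 + 0.00638j ; Δ = -0.00861 - 0.00297j
  [+0]  conj(Y_{4,0})(Ω₁) = 0.55461 + 0.00000j ; Y_{4,0}(Ω₂) = -0.36207 + 0.00000j ; Δ = -0.20081 + 0.00000j
  [+1]  conj(Y_{4,1})(Ω₁) = -0.34579 + 0.25666j ; Y_{4,1}(Ω₂) = 0.02017 + 0.00638j ; Δ = -0.00861 + 0.00297j
  [+2]  conj(Y_{4,2})(Ω₁) = 0.03914 - 0.12938j ; Y_{4,2}(Ω₂) = 0.30541 + 0.21456j ; Δ = 0.03972 - 0.03112j
  [+3]  conj(Y_{4,3})(Ω₁) = 0.00814 + 0.02268j ; Y_{4,3}(Ω₂) = -0.21878 - 0.28650j ; Δ = 0.00472 - 0.00729j
  [+4]  conj(Y_{4,4})(Ω₁) = -0.00200 - 0.00133j ; Y_{4,4}(Ω₂) = 0.05125 + 0.14217j ; Δ = 0.00009 - 0.00035j
Σ over m = -0.12899 + 0.00000j; ×(4π/9) → -0.18011 + 0.00000j. Real part: -0.180106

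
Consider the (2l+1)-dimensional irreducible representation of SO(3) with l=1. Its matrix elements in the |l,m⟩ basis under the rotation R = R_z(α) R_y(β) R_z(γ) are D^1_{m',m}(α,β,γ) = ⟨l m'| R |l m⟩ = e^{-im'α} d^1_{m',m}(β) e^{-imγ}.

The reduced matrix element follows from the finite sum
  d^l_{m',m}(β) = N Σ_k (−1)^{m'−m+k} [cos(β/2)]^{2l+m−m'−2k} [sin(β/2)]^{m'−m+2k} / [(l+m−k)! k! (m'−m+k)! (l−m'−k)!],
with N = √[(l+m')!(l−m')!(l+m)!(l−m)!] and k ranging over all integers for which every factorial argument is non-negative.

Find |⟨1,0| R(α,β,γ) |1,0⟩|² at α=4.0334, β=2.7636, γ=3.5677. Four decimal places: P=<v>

P=0.8638

D^1_{0,0}(4.0334,2.7636,3.5677) = e^{-i·0·4.0334}·d^1_{0,0}(2.7636)·e^{-i·0·3.5677}. Compute d first:
Half-angle: c=0.187873, s=0.982193. N=√(1·1·1·1)=1.000000
k: max(0,(0)−(0))=0 … min(1+(0),1−(0))=1
  k=0: (−1)^0·1.0000/(1)·0.1879^2·0.9822^0 = +0.035296
  k=1: (−1)^1·1.0000/(1)·0.1879^0·0.9822^2 = -0.964704
d^1_{0,0}(2.7636) = +0.035296 -0.964704 = -0.929407
|D^1_{0,0}|² = |d^1_{0,0}(β)|² = (-0.929407)² = 0.863798 (the z-rotation phases have unit modulus)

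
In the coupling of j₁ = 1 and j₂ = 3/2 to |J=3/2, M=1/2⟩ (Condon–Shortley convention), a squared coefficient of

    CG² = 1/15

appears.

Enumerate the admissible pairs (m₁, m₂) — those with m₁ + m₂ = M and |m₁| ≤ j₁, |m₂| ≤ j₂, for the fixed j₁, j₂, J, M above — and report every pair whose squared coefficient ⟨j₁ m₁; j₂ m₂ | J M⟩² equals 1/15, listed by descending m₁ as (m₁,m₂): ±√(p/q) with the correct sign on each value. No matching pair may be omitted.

(0,1/2): −√(1/15)

Admissible pairs with m₁+m₂ = M = 1/2: (-1,3/2), (0,1/2), (1,-1/2)
  (m₁,m₂)=(1,-1/2): CG² = 8/15, CG = +√(8/15)
  (m₁,m₂)=(0,1/2): CG² = 1/15, CG = −√(1/15)   ← matches the target
  (m₁,m₂)=(-1,3/2): CG² = 2/5, CG = −√(2/5)
Pairs with CG² = 1/15: (0,1/2): −√(1/15)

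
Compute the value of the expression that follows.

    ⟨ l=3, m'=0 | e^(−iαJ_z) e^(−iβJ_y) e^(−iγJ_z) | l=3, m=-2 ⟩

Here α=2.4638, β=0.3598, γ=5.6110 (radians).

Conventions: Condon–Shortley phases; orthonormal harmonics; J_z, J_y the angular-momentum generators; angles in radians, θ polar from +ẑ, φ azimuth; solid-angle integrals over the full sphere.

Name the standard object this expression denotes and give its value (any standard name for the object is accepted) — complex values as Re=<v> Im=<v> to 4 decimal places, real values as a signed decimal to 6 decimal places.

This is a Wigner D-matrix element — the rotation-matrix element ⟨l m'| R(α,β,γ) |l m⟩ in the angular-momentum basis.
Split into d^3_{0,-2}(β=0.3598) × two z-phases.
With c≡cos(β/2)=0.983862 and s≡sin(β/2)=0.178931, N=[6·6·1·120]^{1/2}=65.726707
The bounds max(0,m−m')=0 and min(l+m,l−m')=1 give 2 terms
  k=0: (−1)^2·65.7267/(12)·0.9839^4·0.1789^2 = +0.164312
  k=1: (−1)^3·65.7267/(12)·0.9839^2·0.1789^4 = -0.005435
d^3_{0,-2}(0.3598) = +0.164312 -0.005435 = +0.158877
Attach z-rotation phases: D = e^{-i(0)(2.4638)}·(+0.158877)·e^{-i(-2)(5.6110)} = +0.035667-0.154822i

Wigner D-matrix element, Re=0.0357 Im=-0.1548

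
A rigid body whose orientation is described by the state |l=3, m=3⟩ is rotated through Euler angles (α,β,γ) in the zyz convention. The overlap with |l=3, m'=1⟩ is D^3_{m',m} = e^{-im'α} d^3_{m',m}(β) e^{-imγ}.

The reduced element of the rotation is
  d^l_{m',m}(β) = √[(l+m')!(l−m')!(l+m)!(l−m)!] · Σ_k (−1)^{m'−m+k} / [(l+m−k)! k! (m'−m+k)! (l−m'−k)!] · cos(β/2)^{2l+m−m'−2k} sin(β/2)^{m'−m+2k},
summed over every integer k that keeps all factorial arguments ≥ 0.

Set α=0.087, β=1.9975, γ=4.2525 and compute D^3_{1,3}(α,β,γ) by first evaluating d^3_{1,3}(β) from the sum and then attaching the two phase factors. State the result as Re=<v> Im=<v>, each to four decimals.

Re=0.2261 Im=-0.0646

First d^3_{1,3}(β=1.9975), then the phase factors e^{-i(1)α} and e^{-i(3)γ}:
c=cos(1.997500/2)=0.541354, s=sin(1.997500/2)=0.840795; N=√[24·2·720·1]=185.903201
k: max(0,(3)−(1))=2 … min(3+(3),3−(1))=2
  k=2: (−1)^0·185.9032/(48)·0.5414^4·0.8408^2 = +0.235153
d^3_{1,3}(1.9975) = +0.235153
Attach z-rotation phases: D = e^{-i(1)(0.0870)}·(+0.235153)·e^{-i(3)(4.2525)} = +0.226116-0.064563i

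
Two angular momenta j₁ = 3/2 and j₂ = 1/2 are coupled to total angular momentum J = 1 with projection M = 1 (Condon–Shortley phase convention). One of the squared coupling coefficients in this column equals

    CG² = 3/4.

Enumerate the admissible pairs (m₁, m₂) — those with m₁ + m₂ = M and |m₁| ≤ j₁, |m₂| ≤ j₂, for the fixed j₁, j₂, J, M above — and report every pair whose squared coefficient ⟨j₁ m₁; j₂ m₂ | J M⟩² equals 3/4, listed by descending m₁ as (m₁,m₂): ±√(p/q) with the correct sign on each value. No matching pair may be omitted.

Admissible pairs with m₁+m₂ = M = 1: (1/2,1/2), (3/2,-1/2)
  (m₁,m₂)=(3/2,-1/2): CG² = 3/4, CG = +√(3/4)   ← matches the target
  (m₁,m₂)=(1/2,1/2): CG² = 1/4, CG = −√(1/4)
Pairs with CG² = 3/4: (3/2,-1/2): +√(3/4)

(3/2,-1/2): +√(3/4)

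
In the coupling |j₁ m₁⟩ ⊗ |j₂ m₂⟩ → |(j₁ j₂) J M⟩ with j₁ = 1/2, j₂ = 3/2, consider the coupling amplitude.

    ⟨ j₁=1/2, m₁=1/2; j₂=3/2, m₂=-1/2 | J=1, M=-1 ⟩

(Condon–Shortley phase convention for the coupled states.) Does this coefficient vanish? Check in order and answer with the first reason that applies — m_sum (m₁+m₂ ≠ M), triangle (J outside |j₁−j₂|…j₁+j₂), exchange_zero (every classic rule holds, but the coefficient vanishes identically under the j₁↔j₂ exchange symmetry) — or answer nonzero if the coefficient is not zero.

m_sum

m-sum: m₁+m₂ = 1/2+(-1/2) = 0, M = -1  ✗ ⇒ coefficient is 0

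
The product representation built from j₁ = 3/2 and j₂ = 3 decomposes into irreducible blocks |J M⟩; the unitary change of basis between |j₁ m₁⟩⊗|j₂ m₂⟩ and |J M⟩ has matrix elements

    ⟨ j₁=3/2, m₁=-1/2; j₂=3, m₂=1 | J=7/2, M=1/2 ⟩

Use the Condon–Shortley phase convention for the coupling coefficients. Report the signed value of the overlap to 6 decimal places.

−√(2/7) = -0.534522

√[8·1!2!5!/9! · 1!2!4!2!4!3!] = √(512/7)
  +(−1)^0/∏(0,1,2,4,0,1)! = 1/48  (running 1/48)
  +(−1)^1/∏(1,0,1,3,1,2)! = -1/12  (running -1/16)
⟨..|..⟩ = √(512/7)·(-1/16) = -0.534522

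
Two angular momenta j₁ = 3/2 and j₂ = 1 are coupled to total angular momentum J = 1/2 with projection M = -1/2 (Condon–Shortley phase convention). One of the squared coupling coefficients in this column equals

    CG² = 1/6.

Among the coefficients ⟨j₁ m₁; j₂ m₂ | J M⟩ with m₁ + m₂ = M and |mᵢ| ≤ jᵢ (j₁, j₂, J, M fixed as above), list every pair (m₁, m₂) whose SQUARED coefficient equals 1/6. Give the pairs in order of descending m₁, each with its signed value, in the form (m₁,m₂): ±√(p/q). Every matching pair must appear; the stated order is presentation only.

Admissible pairs with m₁+m₂ = M = -1/2: (-3/2,1), (-1/2,0), (1/2,-1)
  (m₁,m₂)=(1/2,-1): CG² = 1/6, CG = +√(1/6)   ← matches the target
  (m₁,m₂)=(-1/2,0): CG² = 1/3, CG = −√(1/3)
  (m₁,m₂)=(-3/2,1): CG² = 1/2, CG = +√(1/2)
Pairs with CG² = 1/6: (1/2,-1): +√(1/6)

(1/2,-1): +√(1/6)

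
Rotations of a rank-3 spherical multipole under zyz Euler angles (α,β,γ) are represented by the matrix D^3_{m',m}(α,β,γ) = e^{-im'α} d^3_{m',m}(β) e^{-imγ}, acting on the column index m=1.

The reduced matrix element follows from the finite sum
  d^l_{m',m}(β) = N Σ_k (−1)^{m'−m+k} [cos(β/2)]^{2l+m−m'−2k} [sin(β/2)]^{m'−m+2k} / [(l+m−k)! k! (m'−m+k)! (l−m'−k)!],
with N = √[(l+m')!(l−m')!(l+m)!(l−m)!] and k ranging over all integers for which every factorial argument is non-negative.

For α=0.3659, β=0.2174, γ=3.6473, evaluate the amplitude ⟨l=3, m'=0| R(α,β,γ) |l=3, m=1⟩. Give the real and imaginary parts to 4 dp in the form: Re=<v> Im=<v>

D^3_{0,1}(0.3659,0.2174,3.6473) = e^{-i·0·0.3659}·d^3_{0,1}(0.2174)·e^{-i·1·3.6473}. Compute d first:
c=cos(0.217400/2)=0.994098, s=sin(0.217400/2)=0.108486; N=√[6·6·24·2]=41.569219
Admissible k: 1..3 (factorial args all ≥0)
  k=1: (−1)^0·41.5692/(12)·0.9941^5·0.1085^1 = +0.364847
  k=2: (−1)^1·41.5692/(4)·0.9941^3·0.1085^3 = -0.013035
  k=3: (−1)^2·41.5692/(12)·0.9941^1·0.1085^5 = +0.000052
d^3_{0,1}(0.2174) = +0.364847 -0.013035 +0.000052 = +0.351863
Phases: e^{-i·(0)·0.3659}=+1.000000+0.000000i, e^{-i·(1)·3.6473}=-0.874832+0.484426i ⇒ D=-0.307821+0.170452i

Re=-0.3078 Im=0.1705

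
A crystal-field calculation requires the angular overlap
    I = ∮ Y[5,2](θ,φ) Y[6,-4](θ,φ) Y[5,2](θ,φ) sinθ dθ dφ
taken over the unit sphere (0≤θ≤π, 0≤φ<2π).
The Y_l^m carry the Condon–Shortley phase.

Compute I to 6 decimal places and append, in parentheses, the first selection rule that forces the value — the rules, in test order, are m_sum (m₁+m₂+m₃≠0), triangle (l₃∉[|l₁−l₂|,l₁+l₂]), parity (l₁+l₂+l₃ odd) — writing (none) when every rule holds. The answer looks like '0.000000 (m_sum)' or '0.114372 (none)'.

0.137762 (none)

Checks pass: Σm=0; 16 even; l₃=5∈[1,11].
(2·5+1)(2·6+1)(2·5+1) = 1573
Δ: 6! 4! 6! / 17! → 1/28588560
sum: t=1:−1/345600 t=2:+1/13824 t=3:−1/5184 t=4:+1/13824 t=5:−1/345600 = -7/129600
3j²(5 6 5; 0 0 0) = Δ·Π!·Σ² = 80/7293  (sign +1)
sum: t=0:+1/207360 t=1:−1/57600 t=2:+1/207360 = -1/129600
3j²(5 6 5; 2 -4 2) = Δ·Π!·Σ² = 168/12155  (sign +1)
combine: 4πI² = 1573·80/7293·168/12155 = 896/3757
take √, sign +1: I = 0.13776169
No selection rule forces the value: the integral is nonzero (none).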